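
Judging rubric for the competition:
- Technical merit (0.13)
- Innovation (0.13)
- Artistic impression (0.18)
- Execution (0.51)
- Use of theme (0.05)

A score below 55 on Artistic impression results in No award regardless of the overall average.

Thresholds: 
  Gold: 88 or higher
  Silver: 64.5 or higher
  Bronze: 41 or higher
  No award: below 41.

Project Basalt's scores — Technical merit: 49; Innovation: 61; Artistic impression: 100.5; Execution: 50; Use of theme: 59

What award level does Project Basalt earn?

Artistic impression score 100.5 ≥ 55: minimum met.
Weighted total:
  Technical merit 49 × 0.13 = 6.37
  Innovation 61 × 0.13 = 7.93
  Artistic impression 100.5 × 0.18 = 18.09
  Execution 50 × 0.51 = 25.5
  Use of theme 59 × 0.05 = 2.95
Sum = 60.84
60.84 is ≥ 41 and < 64.5 → Bronze

Bronze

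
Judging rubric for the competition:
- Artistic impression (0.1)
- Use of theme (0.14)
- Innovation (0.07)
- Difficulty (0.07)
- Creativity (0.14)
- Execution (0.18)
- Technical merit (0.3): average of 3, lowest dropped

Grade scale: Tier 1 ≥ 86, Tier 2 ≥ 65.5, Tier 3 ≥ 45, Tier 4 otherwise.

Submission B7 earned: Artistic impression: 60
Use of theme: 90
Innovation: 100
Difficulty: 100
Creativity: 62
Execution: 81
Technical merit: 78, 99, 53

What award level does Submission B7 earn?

Tier 2

Technical merit: drop 53 → average of remaining 2 = 177/2 = 88.5
Weighted total:
  Artistic impression 60 × 0.1 = 6
  Use of theme 90 × 0.14 = 12.6
  Innovation 100 × 0.07 = 7
  Difficulty 100 × 0.07 = 7
  Creativity 62 × 0.14 = 8.68
  Execution 81 × 0.18 = 14.58
  Technical merit 88.5 × 0.3 = 26.55
Sum = 82.41
82.41 is ≥ 65.5 and < 86 → Tier 2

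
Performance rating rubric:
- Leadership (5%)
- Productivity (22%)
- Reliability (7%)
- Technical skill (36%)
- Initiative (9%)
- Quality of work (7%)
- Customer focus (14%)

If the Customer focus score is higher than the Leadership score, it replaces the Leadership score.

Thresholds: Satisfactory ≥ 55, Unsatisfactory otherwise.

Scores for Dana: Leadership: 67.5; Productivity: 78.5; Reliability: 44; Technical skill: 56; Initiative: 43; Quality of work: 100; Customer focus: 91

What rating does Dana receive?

Satisfactory

Customer focus (91) > Leadership (67.5), so Leadership counts as 91.
Weighted total:
  Leadership 91 × 0.05 = 4.55
  Productivity 78.5 × 0.22 = 17.27
  Reliability 44 × 0.07 = 3.08
  Technical skill 56 × 0.36 = 20.16
  Initiative 43 × 0.09 = 3.87
  Quality of work 100 × 0.07 = 7
  Customer focus 91 × 0.14 = 12.74
Sum = 68.67
68.67 ≥ 55 → Satisfactory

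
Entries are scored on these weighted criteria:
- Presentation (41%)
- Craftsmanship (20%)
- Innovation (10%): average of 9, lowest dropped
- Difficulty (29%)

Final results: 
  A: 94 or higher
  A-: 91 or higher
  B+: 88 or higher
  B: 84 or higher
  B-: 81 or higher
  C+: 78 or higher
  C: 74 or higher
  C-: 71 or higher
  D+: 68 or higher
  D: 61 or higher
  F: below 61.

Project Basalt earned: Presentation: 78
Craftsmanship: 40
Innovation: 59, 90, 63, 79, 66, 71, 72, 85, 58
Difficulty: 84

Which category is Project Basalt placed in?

C-

Innovation: drop 58 → average of remaining 8 = 585/8 = 73.125
Weighted total:
  Presentation 78 × 0.41 = 31.98
  Craftsmanship 40 × 0.2 = 8
  Innovation 73.125 × 0.1 = 7.3125
  Difficulty 84 × 0.29 = 24.36
Sum = 71.6525
71.6525 is ≥ 71 and < 74 → C-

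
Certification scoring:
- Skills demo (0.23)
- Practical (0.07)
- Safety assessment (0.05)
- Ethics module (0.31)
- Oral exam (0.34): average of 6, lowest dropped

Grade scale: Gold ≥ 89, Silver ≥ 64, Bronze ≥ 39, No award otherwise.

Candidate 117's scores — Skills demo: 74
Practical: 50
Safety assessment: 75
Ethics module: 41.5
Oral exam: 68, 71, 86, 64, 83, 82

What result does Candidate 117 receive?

Oral exam: drop 64 → average of remaining 5 = 390/5 = 78
Weighted total:
  Skills demo 74 × 0.23 = 17.02
  Practical 50 × 0.07 = 3.5
  Safety assessment 75 × 0.05 = 3.75
  Ethics module 41.5 × 0.31 = 12.865
  Oral exam 78 × 0.34 = 26.52
Sum = 63.655
63.655 is ≥ 39 and < 64 → Bronze

Bronze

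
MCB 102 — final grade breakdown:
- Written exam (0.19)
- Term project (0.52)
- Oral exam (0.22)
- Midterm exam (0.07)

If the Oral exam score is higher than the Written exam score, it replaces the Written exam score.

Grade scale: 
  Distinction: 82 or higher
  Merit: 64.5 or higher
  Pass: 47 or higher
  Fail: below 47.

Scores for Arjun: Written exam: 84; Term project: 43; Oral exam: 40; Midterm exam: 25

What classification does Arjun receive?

Oral exam (40) ≤ Written exam (84), so Written exam stays at 84.
Weighted total:
  Written exam 84 × 0.19 = 15.96
  Term project 43 × 0.52 = 22.36
  Oral exam 40 × 0.22 = 8.8
  Midterm exam 25 × 0.07 = 1.75
Sum = 48.87
48.87 is ≥ 47 and < 64.5 → Pass

Pass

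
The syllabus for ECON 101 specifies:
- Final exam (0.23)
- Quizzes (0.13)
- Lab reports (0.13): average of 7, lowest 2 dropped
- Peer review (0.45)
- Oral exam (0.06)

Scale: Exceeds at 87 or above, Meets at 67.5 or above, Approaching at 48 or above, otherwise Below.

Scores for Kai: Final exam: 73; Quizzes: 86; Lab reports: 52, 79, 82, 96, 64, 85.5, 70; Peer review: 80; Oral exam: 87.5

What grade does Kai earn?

Meets

Lab reports: drop 52, 64 → average of remaining 5 = 412.5/5 = 82.5
Weighted total:
  Final exam 73 × 0.23 = 16.79
  Quizzes 86 × 0.13 = 11.18
  Lab reports 82.5 × 0.13 = 10.725
  Peer review 80 × 0.45 = 36
  Oral exam 87.5 × 0.06 = 5.25
Sum = 79.945
79.945 is ≥ 67.5 and < 87 → Meets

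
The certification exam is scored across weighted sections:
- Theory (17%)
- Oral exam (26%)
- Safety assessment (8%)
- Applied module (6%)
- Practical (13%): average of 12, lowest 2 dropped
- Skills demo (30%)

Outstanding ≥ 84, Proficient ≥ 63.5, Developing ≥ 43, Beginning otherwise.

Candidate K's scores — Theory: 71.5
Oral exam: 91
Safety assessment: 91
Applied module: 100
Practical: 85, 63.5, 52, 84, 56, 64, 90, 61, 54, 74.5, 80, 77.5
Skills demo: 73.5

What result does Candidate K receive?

Practical: drop 52, 54 → average of remaining 10 = 735.5/10 = 73.55
Weighted total:
  Theory 71.5 × 0.17 = 12.155
  Oral exam 91 × 0.26 = 23.66
  Safety assessment 91 × 0.08 = 7.28
  Applied module 100 × 0.06 = 6
  Practical 73.55 × 0.13 = 9.5615
  Skills demo 73.5 × 0.3 = 22.05
Sum = 80.7065
80.7065 is ≥ 63.5 and < 84 → Proficient

Proficient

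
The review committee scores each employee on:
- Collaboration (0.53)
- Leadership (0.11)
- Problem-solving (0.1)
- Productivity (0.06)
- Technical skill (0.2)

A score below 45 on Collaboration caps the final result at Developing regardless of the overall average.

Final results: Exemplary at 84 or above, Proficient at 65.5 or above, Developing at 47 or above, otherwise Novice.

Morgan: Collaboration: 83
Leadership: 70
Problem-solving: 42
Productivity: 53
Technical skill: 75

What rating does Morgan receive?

Proficient

Collaboration score 83 ≥ 45: minimum met.
Weighted total:
  Collaboration 83 × 0.53 = 43.99
  Leadership 70 × 0.11 = 7.7
  Problem-solving 42 × 0.1 = 4.2
  Productivity 53 × 0.06 = 3.18
  Technical skill 75 × 0.2 = 15
Sum = 74.07
74.07 is ≥ 65.5 and < 84 → Proficient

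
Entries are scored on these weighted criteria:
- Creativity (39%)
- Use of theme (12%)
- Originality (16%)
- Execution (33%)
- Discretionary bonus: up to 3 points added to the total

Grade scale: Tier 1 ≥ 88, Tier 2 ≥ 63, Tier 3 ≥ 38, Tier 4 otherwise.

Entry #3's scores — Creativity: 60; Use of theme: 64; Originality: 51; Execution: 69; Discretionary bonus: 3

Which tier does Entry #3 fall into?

Tier 2

Weighted total:
  Creativity 60 × 0.39 = 23.4
  Use of theme 64 × 0.12 = 7.68
  Originality 51 × 0.16 = 8.16
  Execution 69 × 0.33 = 22.77
Sum = 62.01
Discretionary bonus: 62.01 + 3 = 65.01
65.01 is ≥ 63 and < 88 → Tier 2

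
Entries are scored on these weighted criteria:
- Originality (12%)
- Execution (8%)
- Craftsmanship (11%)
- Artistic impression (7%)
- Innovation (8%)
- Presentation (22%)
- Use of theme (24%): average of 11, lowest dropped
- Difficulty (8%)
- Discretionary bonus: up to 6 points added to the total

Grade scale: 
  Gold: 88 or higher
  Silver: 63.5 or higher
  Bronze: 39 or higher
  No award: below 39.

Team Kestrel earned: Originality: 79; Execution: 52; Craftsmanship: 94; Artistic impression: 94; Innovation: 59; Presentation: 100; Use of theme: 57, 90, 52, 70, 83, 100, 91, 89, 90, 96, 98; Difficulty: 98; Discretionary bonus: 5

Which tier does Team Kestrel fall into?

Gold

Use of theme: drop 52 → average of remaining 10 = 864/10 = 86.4
Weighted total:
  Originality 79 × 0.12 = 9.48
  Execution 52 × 0.08 = 4.16
  Craftsmanship 94 × 0.11 = 10.34
  Artistic impression 94 × 0.07 = 6.58
  Innovation 59 × 0.08 = 4.72
  Presentation 100 × 0.22 = 22
  Use of theme 86.4 × 0.24 = 20.736
  Difficulty 98 × 0.08 = 7.84
Sum = 85.856
Discretionary bonus: 85.856 + 5 = 90.856
90.856 ≥ 88 → Gold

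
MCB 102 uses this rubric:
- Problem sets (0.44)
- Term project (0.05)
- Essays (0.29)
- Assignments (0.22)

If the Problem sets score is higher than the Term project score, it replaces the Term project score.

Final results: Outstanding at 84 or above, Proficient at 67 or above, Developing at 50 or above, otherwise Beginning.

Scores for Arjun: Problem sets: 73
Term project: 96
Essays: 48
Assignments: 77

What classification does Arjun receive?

Problem sets (73) ≤ Term project (96), so Term project stays at 96.
Weighted total:
  Problem sets 73 × 0.44 = 32.12
  Term project 96 × 0.05 = 4.8
  Essays 48 × 0.29 = 13.92
  Assignments 77 × 0.22 = 16.94
Sum = 67.78
67.78 is ≥ 67 and < 84 → Proficient

Proficient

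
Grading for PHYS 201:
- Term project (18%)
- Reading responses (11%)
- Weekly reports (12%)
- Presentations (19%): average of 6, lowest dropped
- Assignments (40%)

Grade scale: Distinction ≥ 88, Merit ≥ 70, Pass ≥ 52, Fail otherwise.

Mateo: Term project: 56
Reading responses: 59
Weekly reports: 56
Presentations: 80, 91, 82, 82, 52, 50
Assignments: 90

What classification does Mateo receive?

Merit

Presentations: drop 50 → average of remaining 5 = 387/5 = 77.4
Weighted total:
  Term project 56 × 0.18 = 10.08
  Reading responses 59 × 0.11 = 6.49
  Weekly reports 56 × 0.12 = 6.72
  Presentations 77.4 × 0.19 = 14.706
  Assignments 90 × 0.4 = 36
Sum = 73.996
73.996 is ≥ 70 and < 88 → Merit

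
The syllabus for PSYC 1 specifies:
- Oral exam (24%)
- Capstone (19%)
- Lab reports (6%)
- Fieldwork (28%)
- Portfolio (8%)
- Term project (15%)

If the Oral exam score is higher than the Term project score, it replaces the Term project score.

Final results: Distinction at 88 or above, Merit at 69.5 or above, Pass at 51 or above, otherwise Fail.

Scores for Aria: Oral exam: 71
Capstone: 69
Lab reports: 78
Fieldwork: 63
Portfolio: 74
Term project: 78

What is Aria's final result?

Merit

Oral exam (71) ≤ Term project (78), so Term project stays at 78.
Weighted total:
  Oral exam 71 × 0.24 = 17.04
  Capstone 69 × 0.19 = 13.11
  Lab reports 78 × 0.06 = 4.68
  Fieldwork 63 × 0.28 = 17.64
  Portfolio 74 × 0.08 = 5.92
  Term project 78 × 0.15 = 11.7
Sum = 70.09
70.09 is ≥ 69.5 and < 88 → Merit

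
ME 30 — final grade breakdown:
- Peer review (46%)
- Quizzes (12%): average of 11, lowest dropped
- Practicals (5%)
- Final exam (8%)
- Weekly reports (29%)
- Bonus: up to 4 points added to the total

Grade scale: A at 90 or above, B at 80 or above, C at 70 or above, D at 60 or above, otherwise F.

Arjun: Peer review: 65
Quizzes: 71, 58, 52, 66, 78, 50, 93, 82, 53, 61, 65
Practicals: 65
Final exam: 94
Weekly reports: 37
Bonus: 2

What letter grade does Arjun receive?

Quizzes: drop 50 → average of remaining 10 = 679/10 = 67.9
Weighted total:
  Peer review 65 × 0.46 = 29.9
  Quizzes 67.9 × 0.12 = 8.148
  Practicals 65 × 0.05 = 3.25
  Final exam 94 × 0.08 = 7.52
  Weekly reports 37 × 0.29 = 10.73
Sum = 59.548
Bonus: 59.548 + 2 = 61.548
61.548 is ≥ 60 and < 70 → D

D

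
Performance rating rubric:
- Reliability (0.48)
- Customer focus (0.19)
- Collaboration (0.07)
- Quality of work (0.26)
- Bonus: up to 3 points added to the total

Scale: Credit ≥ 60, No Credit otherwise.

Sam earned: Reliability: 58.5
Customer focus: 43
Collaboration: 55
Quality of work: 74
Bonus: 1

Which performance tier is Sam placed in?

Credit

Weighted total:
  Reliability 58.5 × 0.48 = 28.08
  Customer focus 43 × 0.19 = 8.17
  Collaboration 55 × 0.07 = 3.85
  Quality of work 74 × 0.26 = 19.24
Sum = 59.34
Bonus: 59.34 + 1 = 60.34
60.34 ≥ 60 → Credit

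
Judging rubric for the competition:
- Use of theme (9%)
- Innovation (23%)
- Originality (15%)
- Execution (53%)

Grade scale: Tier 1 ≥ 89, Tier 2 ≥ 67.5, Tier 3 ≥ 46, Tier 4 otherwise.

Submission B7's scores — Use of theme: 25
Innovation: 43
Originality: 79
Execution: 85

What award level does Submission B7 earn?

Tier 2

Weighted total:
  Use of theme 25 × 0.09 = 2.25
  Innovation 43 × 0.23 = 9.89
  Originality 79 × 0.15 = 11.85
  Execution 85 × 0.53 = 45.05
Sum = 69.04
69.04 is ≥ 67.5 and < 89 → Tier 2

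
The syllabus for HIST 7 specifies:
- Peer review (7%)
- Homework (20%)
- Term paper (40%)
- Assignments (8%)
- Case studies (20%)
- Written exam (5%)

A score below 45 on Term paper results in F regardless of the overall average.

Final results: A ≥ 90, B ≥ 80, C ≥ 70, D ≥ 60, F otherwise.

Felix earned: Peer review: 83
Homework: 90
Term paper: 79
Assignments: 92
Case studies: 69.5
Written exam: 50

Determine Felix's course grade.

Term paper score 79 ≥ 45: minimum met.
Weighted total:
  Peer review 83 × 0.07 = 5.81
  Homework 90 × 0.2 = 18
  Term paper 79 × 0.4 = 31.6
  Assignments 92 × 0.08 = 7.36
  Case studies 69.5 × 0.2 = 13.9
  Written exam 50 × 0.05 = 2.5
Sum = 79.17
79.17 is ≥ 70 and < 80 → C

C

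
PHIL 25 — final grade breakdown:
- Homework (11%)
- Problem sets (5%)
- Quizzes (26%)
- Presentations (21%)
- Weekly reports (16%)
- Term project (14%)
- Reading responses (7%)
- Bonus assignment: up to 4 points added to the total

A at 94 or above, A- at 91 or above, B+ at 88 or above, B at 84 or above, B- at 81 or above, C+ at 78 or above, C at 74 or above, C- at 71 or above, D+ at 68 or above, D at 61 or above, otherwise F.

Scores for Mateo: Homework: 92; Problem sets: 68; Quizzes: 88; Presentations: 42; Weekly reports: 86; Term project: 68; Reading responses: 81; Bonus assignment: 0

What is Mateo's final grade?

C

Weighted total:
  Homework 92 × 0.11 = 10.12
  Problem sets 68 × 0.05 = 3.4
  Quizzes 88 × 0.26 = 22.88
  Presentations 42 × 0.21 = 8.82
  Weekly reports 86 × 0.16 = 13.76
  Term project 68 × 0.14 = 9.52
  Reading responses 81 × 0.07 = 5.67
Sum = 74.17
Bonus assignment: 74.17 + 0 = 74.17
74.17 is ≥ 74 and < 78 → C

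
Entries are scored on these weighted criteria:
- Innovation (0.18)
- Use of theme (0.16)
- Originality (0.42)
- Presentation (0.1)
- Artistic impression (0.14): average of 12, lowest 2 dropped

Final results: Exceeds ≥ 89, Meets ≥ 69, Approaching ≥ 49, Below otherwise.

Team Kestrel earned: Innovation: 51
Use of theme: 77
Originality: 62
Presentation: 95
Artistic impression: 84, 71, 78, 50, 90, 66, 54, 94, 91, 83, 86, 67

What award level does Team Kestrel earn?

Artistic impression: drop 50, 54 → average of remaining 10 = 810/10 = 81
Weighted total:
  Innovation 51 × 0.18 = 9.18
  Use of theme 77 × 0.16 = 12.32
  Originality 62 × 0.42 = 26.04
  Presentation 95 × 0.1 = 9.5
  Artistic impression 81 × 0.14 = 11.34
Sum = 68.38
68.38 is ≥ 49 and < 69 → Approaching

Approaching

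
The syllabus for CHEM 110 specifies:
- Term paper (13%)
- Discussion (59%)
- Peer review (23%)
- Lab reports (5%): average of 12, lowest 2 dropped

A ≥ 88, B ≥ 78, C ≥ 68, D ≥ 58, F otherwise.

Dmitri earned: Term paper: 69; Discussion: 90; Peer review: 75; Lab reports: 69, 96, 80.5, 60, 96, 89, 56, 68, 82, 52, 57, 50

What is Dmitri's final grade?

B

Lab reports: drop 50, 52 → average of remaining 10 = 753.5/10 = 75.35
Weighted total:
  Term paper 69 × 0.13 = 8.97
  Discussion 90 × 0.59 = 53.1
  Peer review 75 × 0.23 = 17.25
  Lab reports 75.35 × 0.05 = 3.7675
Sum = 83.0875
83.0875 is ≥ 78 and < 88 → B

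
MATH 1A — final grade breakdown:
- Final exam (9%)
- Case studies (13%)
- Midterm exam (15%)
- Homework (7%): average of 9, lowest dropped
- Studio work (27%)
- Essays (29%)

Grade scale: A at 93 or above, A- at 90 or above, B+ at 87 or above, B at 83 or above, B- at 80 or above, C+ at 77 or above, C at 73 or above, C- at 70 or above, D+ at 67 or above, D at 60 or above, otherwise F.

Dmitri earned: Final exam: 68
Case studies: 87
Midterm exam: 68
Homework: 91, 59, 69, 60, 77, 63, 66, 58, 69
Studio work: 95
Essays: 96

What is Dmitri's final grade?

Homework: drop 58 → average of remaining 8 = 554/8 = 69.25
Weighted total:
  Final exam 68 × 0.09 = 6.12
  Case studies 87 × 0.13 = 11.31
  Midterm exam 68 × 0.15 = 10.2
  Homework 69.25 × 0.07 = 4.8475
  Studio work 95 × 0.27 = 25.65
  Essays 96 × 0.29 = 27.84
Sum = 85.9675
85.9675 is ≥ 83 and < 87 → B

B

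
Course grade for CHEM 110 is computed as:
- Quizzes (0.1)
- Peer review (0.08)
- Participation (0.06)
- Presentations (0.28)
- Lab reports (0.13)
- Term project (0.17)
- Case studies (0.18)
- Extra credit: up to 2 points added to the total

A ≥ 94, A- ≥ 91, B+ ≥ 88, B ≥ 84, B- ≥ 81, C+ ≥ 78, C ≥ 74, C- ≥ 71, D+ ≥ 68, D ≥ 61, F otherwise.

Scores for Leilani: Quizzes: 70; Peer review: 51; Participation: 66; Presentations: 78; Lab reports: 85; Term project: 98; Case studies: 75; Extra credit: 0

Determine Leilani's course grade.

Weighted total:
  Quizzes 70 × 0.1 = 7
  Peer review 51 × 0.08 = 4.08
  Participation 66 × 0.06 = 3.96
  Presentations 78 × 0.28 = 21.84
  Lab reports 85 × 0.13 = 11.05
  Term project 98 × 0.17 = 16.66
  Case studies 75 × 0.18 = 13.5
Sum = 78.09
Extra credit: 78.09 + 0 = 78.09
78.09 is ≥ 78 and < 81 → C+

C+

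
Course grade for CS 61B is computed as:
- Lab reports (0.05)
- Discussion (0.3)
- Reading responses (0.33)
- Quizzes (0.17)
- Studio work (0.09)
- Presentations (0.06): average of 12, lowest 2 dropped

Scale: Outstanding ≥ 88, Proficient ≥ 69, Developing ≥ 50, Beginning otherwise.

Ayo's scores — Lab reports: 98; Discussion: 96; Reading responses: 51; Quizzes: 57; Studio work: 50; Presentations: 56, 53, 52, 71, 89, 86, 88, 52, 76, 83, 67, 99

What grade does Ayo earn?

Presentations: drop 52, 52 → average of remaining 10 = 768/10 = 76.8
Weighted total:
  Lab reports 98 × 0.05 = 4.9
  Discussion 96 × 0.3 = 28.8
  Reading responses 51 × 0.33 = 16.83
  Quizzes 57 × 0.17 = 9.69
  Studio work 50 × 0.09 = 4.5
  Presentations 76.8 × 0.06 = 4.608
Sum = 69.328
69.328 is ≥ 69 and < 88 → Proficient

Proficient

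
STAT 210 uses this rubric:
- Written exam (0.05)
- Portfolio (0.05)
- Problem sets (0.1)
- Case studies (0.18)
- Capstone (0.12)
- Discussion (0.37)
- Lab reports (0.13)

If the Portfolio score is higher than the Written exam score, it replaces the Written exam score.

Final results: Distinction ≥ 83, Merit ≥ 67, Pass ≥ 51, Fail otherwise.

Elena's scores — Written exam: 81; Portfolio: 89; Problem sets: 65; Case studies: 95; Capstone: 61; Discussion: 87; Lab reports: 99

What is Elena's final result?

Portfolio (89) > Written exam (81), so Written exam counts as 89.
Weighted total:
  Written exam 89 × 0.05 = 4.45
  Portfolio 89 × 0.05 = 4.45
  Problem sets 65 × 0.1 = 6.5
  Case studies 95 × 0.18 = 17.1
  Capstone 61 × 0.12 = 7.32
  Discussion 87 × 0.37 = 32.19
  Lab reports 99 × 0.13 = 12.87
Sum = 84.88
84.88 ≥ 83 → Distinction

Distinction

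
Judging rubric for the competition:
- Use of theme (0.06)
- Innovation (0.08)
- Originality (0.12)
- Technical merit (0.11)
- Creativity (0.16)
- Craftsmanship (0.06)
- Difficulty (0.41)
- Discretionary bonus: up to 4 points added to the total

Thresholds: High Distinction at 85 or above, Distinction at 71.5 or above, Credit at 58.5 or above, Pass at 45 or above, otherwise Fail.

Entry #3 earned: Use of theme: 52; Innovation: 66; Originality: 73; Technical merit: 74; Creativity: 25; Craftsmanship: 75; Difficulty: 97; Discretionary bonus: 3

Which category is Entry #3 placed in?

Weighted total:
  Use of theme 52 × 0.06 = 3.12
  Innovation 66 × 0.08 = 5.28
  Originality 73 × 0.12 = 8.76
  Technical merit 74 × 0.11 = 8.14
  Creativity 25 × 0.16 = 4
  Craftsmanship 75 × 0.06 = 4.5
  Difficulty 97 × 0.41 = 39.77
Sum = 73.57
Discretionary bonus: 73.57 + 3 = 76.57
76.57 is ≥ 71.5 and < 85 → Distinction

Distinction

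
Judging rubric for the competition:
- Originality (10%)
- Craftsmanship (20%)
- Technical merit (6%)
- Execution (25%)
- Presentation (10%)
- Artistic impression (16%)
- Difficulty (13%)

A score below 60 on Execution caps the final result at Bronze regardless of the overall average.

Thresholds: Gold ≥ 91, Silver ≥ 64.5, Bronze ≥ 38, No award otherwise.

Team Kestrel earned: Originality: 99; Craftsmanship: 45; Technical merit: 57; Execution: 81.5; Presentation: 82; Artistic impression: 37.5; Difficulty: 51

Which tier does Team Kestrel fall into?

Execution score 81.5 ≥ 60: minimum met.
Weighted total:
  Originality 99 × 0.1 = 9.9
  Craftsmanship 45 × 0.2 = 9
  Technical merit 57 × 0.06 = 3.42
  Execution 81.5 × 0.25 = 20.375
  Presentation 82 × 0.1 = 8.2
  Artistic impression 37.5 × 0.16 = 6
  Difficulty 51 × 0.13 = 6.63
Sum = 63.525
63.525 is ≥ 38 and < 64.5 → Bronze

Bronze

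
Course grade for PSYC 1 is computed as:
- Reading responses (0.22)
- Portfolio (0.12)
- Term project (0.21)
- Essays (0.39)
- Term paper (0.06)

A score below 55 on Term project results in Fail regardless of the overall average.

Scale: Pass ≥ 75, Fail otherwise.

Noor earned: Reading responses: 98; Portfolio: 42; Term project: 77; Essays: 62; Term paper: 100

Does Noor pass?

Fail

Term project score 77 ≥ 55: minimum met.
Weighted total:
  Reading responses 98 × 0.22 = 21.56
  Portfolio 42 × 0.12 = 5.04
  Term project 77 × 0.21 = 16.17
  Essays 62 × 0.39 = 24.18
  Term paper 100 × 0.06 = 6
Sum = 72.95
72.95 < 75 → Fail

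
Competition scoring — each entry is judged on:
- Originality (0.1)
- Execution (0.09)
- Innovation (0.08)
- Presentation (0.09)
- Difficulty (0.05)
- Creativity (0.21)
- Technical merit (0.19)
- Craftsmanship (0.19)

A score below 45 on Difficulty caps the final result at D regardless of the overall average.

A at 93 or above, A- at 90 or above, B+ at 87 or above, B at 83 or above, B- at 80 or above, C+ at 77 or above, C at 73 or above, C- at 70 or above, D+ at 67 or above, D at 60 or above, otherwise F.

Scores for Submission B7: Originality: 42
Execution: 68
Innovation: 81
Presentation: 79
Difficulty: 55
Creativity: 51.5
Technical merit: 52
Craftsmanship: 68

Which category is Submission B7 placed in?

Difficulty score 55 ≥ 45: minimum met.
Weighted total:
  Originality 42 × 0.1 = 4.2
  Execution 68 × 0.09 = 6.12
  Innovation 81 × 0.08 = 6.48
  Presentation 79 × 0.09 = 7.11
  Difficulty 55 × 0.05 = 2.75
  Creativity 51.5 × 0.21 = 10.815
  Technical merit 52 × 0.19 = 9.88
  Craftsmanship 68 × 0.19 = 12.92
Sum = 60.275
60.275 is ≥ 60 and < 67 → D

D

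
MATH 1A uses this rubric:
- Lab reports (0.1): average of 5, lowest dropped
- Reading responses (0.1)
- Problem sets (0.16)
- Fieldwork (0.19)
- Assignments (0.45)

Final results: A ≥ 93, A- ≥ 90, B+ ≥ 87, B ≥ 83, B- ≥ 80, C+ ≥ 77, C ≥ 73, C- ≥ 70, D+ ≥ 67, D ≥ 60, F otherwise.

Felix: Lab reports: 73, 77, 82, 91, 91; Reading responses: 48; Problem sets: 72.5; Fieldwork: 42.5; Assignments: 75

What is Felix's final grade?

Lab reports: drop 73 → average of remaining 4 = 341/4 = 85.25
Weighted total:
  Lab reports 85.25 × 0.1 = 8.525
  Reading responses 48 × 0.1 = 4.8
  Problem sets 72.5 × 0.16 = 11.6
  Fieldwork 42.5 × 0.19 = 8.075
  Assignments 75 × 0.45 = 33.75
Sum = 66.75
66.75 is ≥ 60 and < 67 → D

D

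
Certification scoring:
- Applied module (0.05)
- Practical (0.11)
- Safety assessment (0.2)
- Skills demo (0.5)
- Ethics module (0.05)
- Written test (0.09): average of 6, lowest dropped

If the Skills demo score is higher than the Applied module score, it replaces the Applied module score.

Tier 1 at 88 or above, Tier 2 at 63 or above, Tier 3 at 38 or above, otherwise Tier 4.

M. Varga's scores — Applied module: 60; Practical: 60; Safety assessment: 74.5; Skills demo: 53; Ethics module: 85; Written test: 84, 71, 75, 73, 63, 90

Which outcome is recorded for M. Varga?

Tier 3

Written test: drop 63 → average of remaining 5 = 393/5 = 78.6
Skills demo (53) ≤ Applied module (60), so Applied module stays at 60.
Weighted total:
  Applied module 60 × 0.05 = 3
  Practical 60 × 0.11 = 6.6
  Safety assessment 74.5 × 0.2 = 14.9
  Skills demo 53 × 0.5 = 26.5
  Ethics module 85 × 0.05 = 4.25
  Written test 78.6 × 0.09 = 7.074
Sum = 62.324
62.324 is ≥ 38 and < 63 → Tier 3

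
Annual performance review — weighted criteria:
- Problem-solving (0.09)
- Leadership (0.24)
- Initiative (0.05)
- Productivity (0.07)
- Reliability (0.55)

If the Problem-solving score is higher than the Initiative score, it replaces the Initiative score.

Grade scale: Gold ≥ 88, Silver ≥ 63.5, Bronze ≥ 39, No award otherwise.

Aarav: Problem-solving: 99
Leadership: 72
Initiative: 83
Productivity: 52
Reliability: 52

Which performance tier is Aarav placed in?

Problem-solving (99) > Initiative (83), so Initiative counts as 99.
Weighted total:
  Problem-solving 99 × 0.09 = 8.91
  Leadership 72 × 0.24 = 17.28
  Initiative 99 × 0.05 = 4.95
  Productivity 52 × 0.07 = 3.64
  Reliability 52 × 0.55 = 28.6
Sum = 63.38
63.38 is ≥ 39 and < 63.5 → Bronze

Bronze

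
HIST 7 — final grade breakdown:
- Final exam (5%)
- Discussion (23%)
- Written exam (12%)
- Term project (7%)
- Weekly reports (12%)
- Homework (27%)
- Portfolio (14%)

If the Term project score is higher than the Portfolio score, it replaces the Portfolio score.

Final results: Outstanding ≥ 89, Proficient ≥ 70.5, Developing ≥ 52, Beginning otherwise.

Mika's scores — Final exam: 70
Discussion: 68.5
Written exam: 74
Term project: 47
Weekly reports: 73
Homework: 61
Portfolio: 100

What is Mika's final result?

Proficient

Term project (47) ≤ Portfolio (100), so Portfolio stays at 100.
Weighted total:
  Final exam 70 × 0.05 = 3.5
  Discussion 68.5 × 0.23 = 15.755
  Written exam 74 × 0.12 = 8.88
  Term project 47 × 0.07 = 3.29
  Weekly reports 73 × 0.12 = 8.76
  Homework 61 × 0.27 = 16.47
  Portfolio 100 × 0.14 = 14
Sum = 70.655
70.655 is ≥ 70.5 and < 89 → Proficient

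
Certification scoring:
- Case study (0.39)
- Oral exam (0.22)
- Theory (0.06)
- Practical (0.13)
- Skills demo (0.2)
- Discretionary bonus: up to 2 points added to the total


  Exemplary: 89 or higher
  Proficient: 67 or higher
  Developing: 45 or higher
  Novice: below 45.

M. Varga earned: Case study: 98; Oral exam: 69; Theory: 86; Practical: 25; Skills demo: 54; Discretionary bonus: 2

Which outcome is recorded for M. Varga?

Weighted total:
  Case study 98 × 0.39 = 38.22
  Oral exam 69 × 0.22 = 15.18
  Theory 86 × 0.06 = 5.16
  Practical 25 × 0.13 = 3.25
  Skills demo 54 × 0.2 = 10.8
Sum = 72.61
Discretionary bonus: 72.61 + 2 = 74.61
74.61 is ≥ 67 and < 89 → Proficient

Proficient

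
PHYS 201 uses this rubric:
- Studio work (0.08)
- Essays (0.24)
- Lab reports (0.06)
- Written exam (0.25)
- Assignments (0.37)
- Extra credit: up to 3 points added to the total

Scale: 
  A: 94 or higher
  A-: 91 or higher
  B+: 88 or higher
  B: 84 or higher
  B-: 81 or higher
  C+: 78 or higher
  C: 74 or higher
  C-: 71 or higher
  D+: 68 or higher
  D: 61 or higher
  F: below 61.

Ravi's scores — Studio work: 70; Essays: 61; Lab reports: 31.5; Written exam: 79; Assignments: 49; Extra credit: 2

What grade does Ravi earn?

Weighted total:
  Studio work 70 × 0.08 = 5.6
  Essays 61 × 0.24 = 14.64
  Lab reports 31.5 × 0.06 = 1.89
  Written exam 79 × 0.25 = 19.75
  Assignments 49 × 0.37 = 18.13
Sum = 60.01
Extra credit: 60.01 + 2 = 62.01
62.01 is ≥ 61 and < 68 → D

D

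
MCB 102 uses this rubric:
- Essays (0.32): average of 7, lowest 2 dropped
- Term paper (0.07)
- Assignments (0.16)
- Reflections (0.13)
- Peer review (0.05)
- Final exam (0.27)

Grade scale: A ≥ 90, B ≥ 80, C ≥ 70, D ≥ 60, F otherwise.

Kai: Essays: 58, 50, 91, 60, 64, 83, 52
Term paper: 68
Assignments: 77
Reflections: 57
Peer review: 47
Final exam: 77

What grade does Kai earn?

C

Essays: drop 50, 52 → average of remaining 5 = 356/5 = 71.2
Weighted total:
  Essays 71.2 × 0.32 = 22.784
  Term paper 68 × 0.07 = 4.76
  Assignments 77 × 0.16 = 12.32
  Reflections 57 × 0.13 = 7.41
  Peer review 47 × 0.05 = 2.35
  Final exam 77 × 0.27 = 20.79
Sum = 70.414
70.414 is ≥ 70 and < 80 → C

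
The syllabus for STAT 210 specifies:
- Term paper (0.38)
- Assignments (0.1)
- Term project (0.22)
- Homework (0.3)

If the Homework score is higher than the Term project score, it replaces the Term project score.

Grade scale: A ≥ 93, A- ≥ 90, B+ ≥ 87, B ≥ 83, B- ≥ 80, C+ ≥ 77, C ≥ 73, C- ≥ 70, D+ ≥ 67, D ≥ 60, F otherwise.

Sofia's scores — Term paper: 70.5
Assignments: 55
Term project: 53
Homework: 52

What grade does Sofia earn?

F

Homework (52) ≤ Term project (53), so Term project stays at 53.
Weighted total:
  Term paper 70.5 × 0.38 = 26.79
  Assignments 55 × 0.1 = 5.5
  Term project 53 × 0.22 = 11.66
  Homework 52 × 0.3 = 15.6
Sum = 59.55
59.55 < 60 → F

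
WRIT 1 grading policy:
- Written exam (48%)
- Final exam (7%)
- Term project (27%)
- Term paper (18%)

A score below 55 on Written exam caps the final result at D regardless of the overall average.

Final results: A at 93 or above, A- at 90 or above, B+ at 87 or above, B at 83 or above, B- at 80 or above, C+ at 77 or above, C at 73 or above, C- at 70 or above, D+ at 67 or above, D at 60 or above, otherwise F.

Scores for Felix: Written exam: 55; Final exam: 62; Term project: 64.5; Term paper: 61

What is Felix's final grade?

Written exam score 55 ≥ 55: minimum met.
Weighted total:
  Written exam 55 × 0.48 = 26.4
  Final exam 62 × 0.07 = 4.34
  Term project 64.5 × 0.27 = 17.415
  Term paper 61 × 0.18 = 10.98
Sum = 59.135
59.135 < 60 → F

F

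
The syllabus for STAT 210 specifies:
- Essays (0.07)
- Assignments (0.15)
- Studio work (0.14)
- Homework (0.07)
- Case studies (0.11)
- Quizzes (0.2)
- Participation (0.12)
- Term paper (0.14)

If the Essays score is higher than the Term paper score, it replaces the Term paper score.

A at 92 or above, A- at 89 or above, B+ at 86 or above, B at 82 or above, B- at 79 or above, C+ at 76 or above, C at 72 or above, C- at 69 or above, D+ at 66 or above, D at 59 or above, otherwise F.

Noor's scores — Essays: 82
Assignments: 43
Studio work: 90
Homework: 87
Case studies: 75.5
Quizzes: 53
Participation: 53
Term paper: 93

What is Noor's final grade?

C-

Essays (82) ≤ Term paper (93), so Term paper stays at 93.
Weighted total:
  Essays 82 × 0.07 = 5.74
  Assignments 43 × 0.15 = 6.45
  Studio work 90 × 0.14 = 12.6
  Homework 87 × 0.07 = 6.09
  Case studies 75.5 × 0.11 = 8.305
  Quizzes 53 × 0.2 = 10.6
  Participation 53 × 0.12 = 6.36
  Term paper 93 × 0.14 = 13.02
Sum = 69.165
69.165 is ≥ 69 and < 72 → C-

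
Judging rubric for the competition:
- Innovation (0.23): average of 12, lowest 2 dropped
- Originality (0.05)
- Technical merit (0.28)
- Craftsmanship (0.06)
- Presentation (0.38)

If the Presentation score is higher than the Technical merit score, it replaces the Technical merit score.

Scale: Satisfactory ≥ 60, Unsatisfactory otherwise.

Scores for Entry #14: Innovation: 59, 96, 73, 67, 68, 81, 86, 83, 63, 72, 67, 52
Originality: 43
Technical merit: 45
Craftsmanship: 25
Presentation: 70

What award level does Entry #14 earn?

Innovation: drop 52, 59 → average of remaining 10 = 756/10 = 75.6
Presentation (70) > Technical merit (45), so Technical merit counts as 70.
Weighted total:
  Innovation 75.6 × 0.23 = 17.388
  Originality 43 × 0.05 = 2.15
  Technical merit 70 × 0.28 = 19.6
  Craftsmanship 25 × 0.06 = 1.5
  Presentation 70 × 0.38 = 26.6
Sum = 67.238
67.238 ≥ 60 → Satisfactory

Satisfactory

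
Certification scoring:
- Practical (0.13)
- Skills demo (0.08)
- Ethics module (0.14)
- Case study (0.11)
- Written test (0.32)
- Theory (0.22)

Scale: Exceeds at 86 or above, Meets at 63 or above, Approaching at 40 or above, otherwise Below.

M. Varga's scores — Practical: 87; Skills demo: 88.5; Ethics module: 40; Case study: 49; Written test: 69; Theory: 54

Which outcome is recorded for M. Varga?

Meets

Weighted total:
  Practical 87 × 0.13 = 11.31
  Skills demo 88.5 × 0.08 = 7.08
  Ethics module 40 × 0.14 = 5.6
  Case study 49 × 0.11 = 5.39
  Written test 69 × 0.32 = 22.08
  Theory 54 × 0.22 = 11.88
Sum = 63.34
63.34 is ≥ 63 and < 86 → Meets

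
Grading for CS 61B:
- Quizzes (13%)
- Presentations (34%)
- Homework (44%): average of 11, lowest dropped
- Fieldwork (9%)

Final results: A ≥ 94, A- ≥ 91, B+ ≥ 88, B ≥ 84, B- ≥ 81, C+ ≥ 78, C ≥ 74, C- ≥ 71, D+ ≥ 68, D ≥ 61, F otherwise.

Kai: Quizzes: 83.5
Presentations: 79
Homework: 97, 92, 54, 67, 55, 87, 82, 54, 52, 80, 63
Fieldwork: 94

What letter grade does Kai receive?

C+

Homework: drop 52 → average of remaining 10 = 731/10 = 73.1
Weighted total:
  Quizzes 83.5 × 0.13 = 10.855
  Presentations 79 × 0.34 = 26.86
  Homework 73.1 × 0.44 = 32.164
  Fieldwork 94 × 0.09 = 8.46
Sum = 78.339
78.339 is ≥ 78 and < 81 → C+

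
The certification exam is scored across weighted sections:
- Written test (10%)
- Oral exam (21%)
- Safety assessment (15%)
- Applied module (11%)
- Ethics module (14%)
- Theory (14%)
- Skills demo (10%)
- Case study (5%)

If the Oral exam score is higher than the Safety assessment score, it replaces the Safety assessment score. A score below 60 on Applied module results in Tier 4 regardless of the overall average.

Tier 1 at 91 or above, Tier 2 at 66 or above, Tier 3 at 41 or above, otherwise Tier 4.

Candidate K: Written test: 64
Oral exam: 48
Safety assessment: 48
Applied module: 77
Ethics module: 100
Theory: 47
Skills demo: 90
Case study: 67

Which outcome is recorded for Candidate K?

Oral exam (48) ≤ Safety assessment (48), so Safety assessment stays at 48.
Applied module score 77 ≥ 60: minimum met.
Weighted total:
  Written test 64 × 0.1 = 6.4
  Oral exam 48 × 0.21 = 10.08
  Safety assessment 48 × 0.15 = 7.2
  Applied module 77 × 0.11 = 8.47
  Ethics module 100 × 0.14 = 14
  Theory 47 × 0.14 = 6.58
  Skills demo 90 × 0.1 = 9
  Case study 67 × 0.05 = 3.35
Sum = 65.08
65.08 is ≥ 41 and < 66 → Tier 3

Tier 3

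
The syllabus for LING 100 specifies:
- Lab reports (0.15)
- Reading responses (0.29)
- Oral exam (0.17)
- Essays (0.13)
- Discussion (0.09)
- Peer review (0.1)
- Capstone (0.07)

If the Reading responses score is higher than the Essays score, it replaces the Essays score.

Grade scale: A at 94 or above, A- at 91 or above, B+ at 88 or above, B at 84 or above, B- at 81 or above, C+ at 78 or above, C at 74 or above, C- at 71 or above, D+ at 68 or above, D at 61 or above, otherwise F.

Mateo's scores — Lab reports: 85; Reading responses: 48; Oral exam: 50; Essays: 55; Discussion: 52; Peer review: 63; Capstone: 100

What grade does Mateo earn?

F

Reading responses (48) ≤ Essays (55), so Essays stays at 55.
Weighted total:
  Lab reports 85 × 0.15 = 12.75
  Reading responses 48 × 0.29 = 13.92
  Oral exam 50 × 0.17 = 8.5
  Essays 55 × 0.13 = 7.15
  Discussion 52 × 0.09 = 4.68
  Peer review 63 × 0.1 = 6.3
  Capstone 100 × 0.07 = 7
Sum = 60.3
60.3 < 61 → F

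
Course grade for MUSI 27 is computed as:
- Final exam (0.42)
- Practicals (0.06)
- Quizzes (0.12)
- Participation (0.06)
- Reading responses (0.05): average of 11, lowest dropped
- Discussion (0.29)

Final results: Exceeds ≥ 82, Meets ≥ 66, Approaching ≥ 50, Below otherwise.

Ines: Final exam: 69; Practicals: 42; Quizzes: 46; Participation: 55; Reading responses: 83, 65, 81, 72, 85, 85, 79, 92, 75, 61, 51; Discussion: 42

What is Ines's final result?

Approaching

Reading responses: drop 51 → average of remaining 10 = 778/10 = 77.8
Weighted total:
  Final exam 69 × 0.42 = 28.98
  Practicals 42 × 0.06 = 2.52
  Quizzes 46 × 0.12 = 5.52
  Participation 55 × 0.06 = 3.3
  Reading responses 77.8 × 0.05 = 3.89
  Discussion 42 × 0.29 = 12.18
Sum = 56.39
56.39 is ≥ 50 and < 66 → Approaching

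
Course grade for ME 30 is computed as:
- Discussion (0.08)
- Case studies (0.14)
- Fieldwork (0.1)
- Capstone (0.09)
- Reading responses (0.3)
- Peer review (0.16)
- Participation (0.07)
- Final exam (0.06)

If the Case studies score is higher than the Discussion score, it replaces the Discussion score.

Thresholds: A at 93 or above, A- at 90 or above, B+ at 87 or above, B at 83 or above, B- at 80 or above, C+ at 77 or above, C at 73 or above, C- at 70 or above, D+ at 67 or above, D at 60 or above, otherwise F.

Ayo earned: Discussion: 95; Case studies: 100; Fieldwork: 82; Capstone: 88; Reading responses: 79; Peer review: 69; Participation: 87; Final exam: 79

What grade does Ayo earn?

B

Case studies (100) > Discussion (95), so Discussion counts as 100.
Weighted total:
  Discussion 100 × 0.08 = 8
  Case studies 100 × 0.14 = 14
  Fieldwork 82 × 0.1 = 8.2
  Capstone 88 × 0.09 = 7.92
  Reading responses 79 × 0.3 = 23.7
  Peer review 69 × 0.16 = 11.04
  Participation 87 × 0.07 = 6.09
  Final exam 79 × 0.06 = 4.74
Sum = 83.69
83.69 is ≥ 83 and < 87 → B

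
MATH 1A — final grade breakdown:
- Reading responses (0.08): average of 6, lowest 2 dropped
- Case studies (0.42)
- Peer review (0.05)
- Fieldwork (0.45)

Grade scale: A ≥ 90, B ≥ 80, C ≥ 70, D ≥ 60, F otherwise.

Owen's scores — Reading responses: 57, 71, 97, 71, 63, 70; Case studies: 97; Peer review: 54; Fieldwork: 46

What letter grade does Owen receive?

C

Reading responses: drop 57, 63 → average of remaining 4 = 309/4 = 77.25
Weighted total:
  Reading responses 77.25 × 0.08 = 6.18
  Case studies 97 × 0.42 = 40.74
  Peer review 54 × 0.05 = 2.7
  Fieldwork 46 × 0.45 = 20.7
Sum = 70.32
70.32 is ≥ 70 and < 80 → C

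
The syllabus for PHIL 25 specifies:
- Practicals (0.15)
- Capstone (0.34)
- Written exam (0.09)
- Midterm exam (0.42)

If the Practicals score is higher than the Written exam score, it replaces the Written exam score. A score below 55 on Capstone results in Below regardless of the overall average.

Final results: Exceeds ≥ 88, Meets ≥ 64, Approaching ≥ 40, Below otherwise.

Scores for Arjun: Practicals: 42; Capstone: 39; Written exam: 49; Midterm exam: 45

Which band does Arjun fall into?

Practicals (42) ≤ Written exam (49), so Written exam stays at 49.
Capstone score 39 < 55: minimum not met.
Weighted total:
  Practicals 42 × 0.15 = 6.3
  Capstone 39 × 0.34 = 13.26
  Written exam 49 × 0.09 = 4.41
  Midterm exam 45 × 0.42 = 18.9
Sum = 42.87
Because the Capstone minimum was not met, the result is Below.

Below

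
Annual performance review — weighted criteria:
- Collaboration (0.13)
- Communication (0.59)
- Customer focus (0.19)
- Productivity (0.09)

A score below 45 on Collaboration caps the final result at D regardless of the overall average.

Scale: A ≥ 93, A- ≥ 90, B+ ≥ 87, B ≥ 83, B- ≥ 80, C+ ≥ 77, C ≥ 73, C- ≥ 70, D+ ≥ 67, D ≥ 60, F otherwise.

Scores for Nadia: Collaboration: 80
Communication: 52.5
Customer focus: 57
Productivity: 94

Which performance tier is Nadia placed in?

D

Collaboration score 80 ≥ 45: minimum met.
Weighted total:
  Collaboration 80 × 0.13 = 10.4
  Communication 52.5 × 0.59 = 30.975
  Customer focus 57 × 0.19 = 10.83
  Productivity 94 × 0.09 = 8.46
Sum = 60.665
60.665 is ≥ 60 and < 67 → D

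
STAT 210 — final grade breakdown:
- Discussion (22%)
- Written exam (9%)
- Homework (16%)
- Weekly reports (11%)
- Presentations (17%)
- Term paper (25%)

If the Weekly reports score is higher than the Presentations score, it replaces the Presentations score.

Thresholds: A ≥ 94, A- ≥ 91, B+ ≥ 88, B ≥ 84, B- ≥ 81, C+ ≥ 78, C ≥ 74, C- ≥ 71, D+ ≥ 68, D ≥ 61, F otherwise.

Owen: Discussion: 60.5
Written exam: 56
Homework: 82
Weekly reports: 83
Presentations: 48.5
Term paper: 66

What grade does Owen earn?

Weekly reports (83) > Presentations (48.5), so Presentations counts as 83.
Weighted total:
  Discussion 60.5 × 0.22 = 13.31
  Written exam 56 × 0.09 = 5.04
  Homework 82 × 0.16 = 13.12
  Weekly reports 83 × 0.11 = 9.13
  Presentations 83 × 0.17 = 14.11
  Term paper 66 × 0.25 = 16.5
Sum = 71.21
71.21 is ≥ 71 and < 74 → C-

C-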